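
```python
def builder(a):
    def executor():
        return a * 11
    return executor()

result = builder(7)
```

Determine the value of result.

Step 1: builder(7) binds parameter a = 7.
Step 2: executor() accesses a = 7 from enclosing scope.
Step 3: result = 7 * 11 = 77

The answer is 77.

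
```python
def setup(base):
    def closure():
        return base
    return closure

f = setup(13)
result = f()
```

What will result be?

Step 1: setup(13) creates closure capturing base = 13.
Step 2: f() returns the captured base = 13.
Step 3: result = 13

The answer is 13.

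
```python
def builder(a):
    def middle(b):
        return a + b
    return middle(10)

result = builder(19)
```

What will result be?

Step 1: builder(19) passes a = 19.
Step 2: middle(10) has b = 10, reads a = 19 from enclosing.
Step 3: result = 19 + 10 = 29

The answer is 29.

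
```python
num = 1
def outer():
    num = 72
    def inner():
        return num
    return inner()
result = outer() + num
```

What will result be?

Step 1: Global num = 1. outer() shadows with num = 72.
Step 2: inner() returns enclosing num = 72. outer() = 72.
Step 3: result = 72 + global num (1) = 73

The answer is 73.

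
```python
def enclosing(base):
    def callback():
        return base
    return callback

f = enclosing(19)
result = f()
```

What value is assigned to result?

Step 1: enclosing(19) creates closure capturing base = 19.
Step 2: f() returns the captured base = 19.
Step 3: result = 19

The answer is 19.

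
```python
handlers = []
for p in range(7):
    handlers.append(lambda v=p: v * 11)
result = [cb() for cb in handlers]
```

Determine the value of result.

Step 1: Default arg v=p captures p at each iteration.
Step 2: handlers[k] has v defaulting to k, returns k * 11.
Step 3: result = [0, 11, 22, 33, 44, 55, 66]

The answer is [0, 11, 22, 33, 44, 55, 66].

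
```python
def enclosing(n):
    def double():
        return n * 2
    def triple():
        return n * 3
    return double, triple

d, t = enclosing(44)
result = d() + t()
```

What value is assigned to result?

Step 1: Both closures capture the same n = 44.
Step 2: d() = 44 * 2 = 88, t() = 44 * 3 = 132.
Step 3: result = 88 + 132 = 220

The answer is 220.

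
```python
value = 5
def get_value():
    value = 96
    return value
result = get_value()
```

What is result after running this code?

Step 1: Global value = 5.
Step 2: get_value() creates local value = 96, shadowing the global.
Step 3: Returns local value = 96. result = 96

The answer is 96.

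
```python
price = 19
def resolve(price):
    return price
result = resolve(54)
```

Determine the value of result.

Step 1: Global price = 19.
Step 2: resolve(54) takes parameter price = 54, which shadows the global.
Step 3: result = 54

The answer is 54.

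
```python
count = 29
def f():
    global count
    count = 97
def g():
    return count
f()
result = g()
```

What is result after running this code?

Step 1: count = 29.
Step 2: f() sets global count = 97.
Step 3: g() reads global count = 97. result = 97

The answer is 97.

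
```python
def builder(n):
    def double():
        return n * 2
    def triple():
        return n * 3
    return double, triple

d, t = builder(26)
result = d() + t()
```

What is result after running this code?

Step 1: Both closures capture the same n = 26.
Step 2: d() = 26 * 2 = 52, t() = 26 * 3 = 78.
Step 3: result = 52 + 78 = 130

The answer is 130.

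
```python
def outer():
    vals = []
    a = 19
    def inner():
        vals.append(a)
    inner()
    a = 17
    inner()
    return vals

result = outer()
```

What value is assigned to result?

Step 1: a = 19. inner() appends current a to vals.
Step 2: First inner(): appends 19. Then a = 17.
Step 3: Second inner(): appends 17 (closure sees updated a). result = [19, 17]

The answer is [19, 17].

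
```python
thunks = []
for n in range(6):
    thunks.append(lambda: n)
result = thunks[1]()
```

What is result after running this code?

Step 1: The loop creates 6 lambdas, all referencing the same variable n.
Step 2: After the loop, n = 5 (final value).
Step 3: thunks[1]() looks up n at call time and finds 5. This is the late binding gotcha. result = 5

The answer is 5.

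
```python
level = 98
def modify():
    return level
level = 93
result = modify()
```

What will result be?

Step 1: level is first set to 98, then reassigned to 93.
Step 2: modify() is called after the reassignment, so it looks up the current global level = 93.
Step 3: result = 93

The answer is 93.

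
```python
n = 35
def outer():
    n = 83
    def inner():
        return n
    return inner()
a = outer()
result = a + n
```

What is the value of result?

Step 1: outer() has local n = 83. inner() reads from enclosing.
Step 2: outer() returns 83. Global n = 35 unchanged.
Step 3: result = 83 + 35 = 118

The answer is 118.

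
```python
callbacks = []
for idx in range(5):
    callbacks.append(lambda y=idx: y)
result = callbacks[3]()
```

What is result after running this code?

Step 1: Default argument y=idx captures idx's value at each iteration.
Step 2: callbacks[3] captured y = 3 when idx was 3.
Step 3: result = 3

The answer is 3.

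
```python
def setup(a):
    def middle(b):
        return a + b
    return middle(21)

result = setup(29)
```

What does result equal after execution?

Step 1: setup(29) passes a = 29.
Step 2: middle(21) has b = 21, reads a = 29 from enclosing.
Step 3: result = 29 + 21 = 50

The answer is 50.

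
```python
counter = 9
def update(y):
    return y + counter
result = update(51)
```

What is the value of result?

Step 1: counter = 9 is defined globally.
Step 2: update(51) uses parameter y = 51 and looks up counter from global scope = 9.
Step 3: result = 51 + 9 = 60

The answer is 60.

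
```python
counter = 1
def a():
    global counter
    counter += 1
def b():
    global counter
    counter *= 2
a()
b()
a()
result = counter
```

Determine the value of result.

Step 1: counter = 1.
Step 2: a(): counter = 1 + 1 = 2.
Step 3: b(): counter = 2 * 2 = 4.
Step 4: a(): counter = 4 + 1 = 5

The answer is 5.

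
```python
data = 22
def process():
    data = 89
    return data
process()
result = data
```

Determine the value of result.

Step 1: data = 22 globally.
Step 2: process() creates a LOCAL data = 89 (no global keyword!).
Step 3: The global data is unchanged. result = 22

The answer is 22.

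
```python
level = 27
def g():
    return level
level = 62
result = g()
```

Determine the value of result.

Step 1: level is first set to 27, then reassigned to 62.
Step 2: g() is called after the reassignment, so it looks up the current global level = 62.
Step 3: result = 62

The answer is 62.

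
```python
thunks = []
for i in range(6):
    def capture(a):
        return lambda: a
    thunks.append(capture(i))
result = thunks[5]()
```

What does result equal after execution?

Step 1: capture(i) creates a new scope capturing a = i at call time.
Step 2: thunks[5] = capture(5), so its lambda captures a = 5.
Step 3: result = 5 (closure factory fixes late binding)

The answer is 5.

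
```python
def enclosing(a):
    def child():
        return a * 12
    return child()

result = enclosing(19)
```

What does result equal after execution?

Step 1: enclosing(19) binds parameter a = 19.
Step 2: child() accesses a = 19 from enclosing scope.
Step 3: result = 19 * 12 = 228

The answer is 228.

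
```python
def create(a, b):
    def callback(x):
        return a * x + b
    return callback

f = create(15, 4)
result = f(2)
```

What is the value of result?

Step 1: create(15, 4) captures a = 15, b = 4.
Step 2: f(2) computes 15 * 2 + 4 = 34.
Step 3: result = 34

The answer is 34.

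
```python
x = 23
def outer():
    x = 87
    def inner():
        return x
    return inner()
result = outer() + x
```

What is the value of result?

Step 1: Global x = 23. outer() shadows with x = 87.
Step 2: inner() returns enclosing x = 87. outer() = 87.
Step 3: result = 87 + global x (23) = 110

The answer is 110.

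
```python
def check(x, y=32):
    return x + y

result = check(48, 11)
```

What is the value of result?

Step 1: check(48, 11) overrides default y with 11.
Step 2: Returns 48 + 11 = 59.
Step 3: result = 59

The answer is 59.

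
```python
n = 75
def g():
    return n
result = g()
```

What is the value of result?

Step 1: n = 75 is defined in the global scope.
Step 2: g() looks up n. No local n exists, so Python checks the global scope via LEGB rule and finds n = 75.
Step 3: result = 75

The answer is 75.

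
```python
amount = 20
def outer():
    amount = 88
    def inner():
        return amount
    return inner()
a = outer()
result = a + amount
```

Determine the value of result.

Step 1: outer() has local amount = 88. inner() reads from enclosing.
Step 2: outer() returns 88. Global amount = 20 unchanged.
Step 3: result = 88 + 20 = 108

The answer is 108.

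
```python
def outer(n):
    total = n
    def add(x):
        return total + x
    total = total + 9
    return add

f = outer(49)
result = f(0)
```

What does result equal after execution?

Step 1: outer(49) sets total = 49, then total = 49 + 9 = 58.
Step 2: Closures capture by reference, so add sees total = 58.
Step 3: f(0) returns 58 + 0 = 58

The answer is 58.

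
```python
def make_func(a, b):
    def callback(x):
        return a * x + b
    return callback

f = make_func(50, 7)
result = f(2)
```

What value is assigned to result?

Step 1: make_func(50, 7) captures a = 50, b = 7.
Step 2: f(2) computes 50 * 2 + 7 = 107.
Step 3: result = 107

The answer is 107.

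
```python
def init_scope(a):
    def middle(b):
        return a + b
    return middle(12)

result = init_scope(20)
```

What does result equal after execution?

Step 1: init_scope(20) passes a = 20.
Step 2: middle(12) has b = 12, reads a = 20 from enclosing.
Step 3: result = 20 + 12 = 32

The answer is 32.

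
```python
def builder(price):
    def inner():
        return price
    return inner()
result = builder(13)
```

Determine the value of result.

Step 1: builder(13) binds parameter price = 13.
Step 2: inner() looks up price in enclosing scope and finds the parameter price = 13.
Step 3: result = 13

The answer is 13.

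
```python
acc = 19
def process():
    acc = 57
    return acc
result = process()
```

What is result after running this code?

Step 1: Global acc = 19.
Step 2: process() creates local acc = 57, shadowing the global.
Step 3: Returns local acc = 57. result = 57

The answer is 57.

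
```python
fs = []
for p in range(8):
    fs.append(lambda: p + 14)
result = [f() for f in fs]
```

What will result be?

Step 1: All lambdas capture p by reference. After the loop, p = 7.
Step 2: Each call returns 7 + 14 = 21.
Step 3: result = [21, 21, 21, 21, 21, 21, 21, 21]

The answer is [21, 21, 21, 21, 21, 21, 21, 21].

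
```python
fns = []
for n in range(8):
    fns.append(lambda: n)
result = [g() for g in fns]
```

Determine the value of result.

Step 1: All 8 lambdas share the same variable n.
Step 2: After the loop, n = 7.
Step 3: Each call returns 7. result = [7, 7, 7, 7, 7, 7, 7, 7]

The answer is [7, 7, 7, 7, 7, 7, 7, 7].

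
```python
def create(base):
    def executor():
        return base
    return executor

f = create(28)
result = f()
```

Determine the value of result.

Step 1: create(28) creates closure capturing base = 28.
Step 2: f() returns the captured base = 28.
Step 3: result = 28

The answer is 28.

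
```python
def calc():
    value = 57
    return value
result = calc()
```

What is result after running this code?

Step 1: calc() defines value = 57 in its local scope.
Step 2: return value finds the local variable value = 57.
Step 3: result = 57

The answer is 57.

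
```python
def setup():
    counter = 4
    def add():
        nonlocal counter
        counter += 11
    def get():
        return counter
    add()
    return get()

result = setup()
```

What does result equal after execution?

Step 1: counter = 4. add() modifies it via nonlocal, get() reads it.
Step 2: add() makes counter = 4 + 11 = 15.
Step 3: get() returns 15. result = 15

The answer is 15.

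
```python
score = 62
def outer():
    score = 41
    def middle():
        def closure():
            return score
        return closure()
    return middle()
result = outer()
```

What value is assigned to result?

Step 1: outer() defines score = 41. middle() and closure() have no local score.
Step 2: closure() checks local (none), enclosing middle() (none), enclosing outer() and finds score = 41.
Step 3: result = 41

The answer is 41.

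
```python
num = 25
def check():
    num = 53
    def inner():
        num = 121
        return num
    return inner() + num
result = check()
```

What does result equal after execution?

Step 1: check() has local num = 53. inner() has local num = 121.
Step 2: inner() returns its local num = 121.
Step 3: check() returns 121 + its own num (53) = 174

The answer is 174.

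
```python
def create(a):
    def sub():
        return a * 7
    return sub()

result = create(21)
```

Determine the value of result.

Step 1: create(21) binds parameter a = 21.
Step 2: sub() accesses a = 21 from enclosing scope.
Step 3: result = 21 * 7 = 147

The answer is 147.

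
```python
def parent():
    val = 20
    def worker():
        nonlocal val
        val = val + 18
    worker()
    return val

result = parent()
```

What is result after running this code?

Step 1: parent() sets val = 20.
Step 2: worker() uses nonlocal to modify val in parent's scope: val = 20 + 18 = 38.
Step 3: parent() returns the modified val = 38

The answer is 38.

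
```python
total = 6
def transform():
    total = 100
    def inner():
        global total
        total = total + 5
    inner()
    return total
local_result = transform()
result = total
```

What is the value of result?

Step 1: Global total = 6. transform() creates local total = 100.
Step 2: inner() declares global total and adds 5: global total = 6 + 5 = 11.
Step 3: transform() returns its local total = 100 (unaffected by inner).
Step 4: result = global total = 11

The answer is 11.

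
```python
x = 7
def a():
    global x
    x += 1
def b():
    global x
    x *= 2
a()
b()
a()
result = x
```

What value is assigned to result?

Step 1: x = 7.
Step 2: a(): x = 7 + 1 = 8.
Step 3: b(): x = 8 * 2 = 16.
Step 4: a(): x = 16 + 1 = 17

The answer is 17.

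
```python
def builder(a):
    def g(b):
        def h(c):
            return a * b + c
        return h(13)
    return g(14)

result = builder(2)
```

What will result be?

Step 1: a = 2, b = 14, c = 13.
Step 2: h() computes a * b + c = 2 * 14 + 13 = 41.
Step 3: result = 41

The answer is 41.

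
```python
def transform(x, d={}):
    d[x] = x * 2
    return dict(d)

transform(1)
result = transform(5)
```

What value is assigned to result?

Step 1: Mutable default dict is shared across calls.
Step 2: First call adds 1: 2. Second call adds 5: 10.
Step 3: result = {1: 2, 5: 10}

The answer is {1: 2, 5: 10}.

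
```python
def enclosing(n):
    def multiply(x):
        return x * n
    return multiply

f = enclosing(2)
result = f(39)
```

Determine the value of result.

Step 1: enclosing(2) returns multiply closure with n = 2.
Step 2: f(39) computes 39 * 2 = 78.
Step 3: result = 78

The answer is 78.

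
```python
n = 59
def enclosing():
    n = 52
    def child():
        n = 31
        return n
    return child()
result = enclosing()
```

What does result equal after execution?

Step 1: Three scopes define n: global (59), enclosing (52), child (31).
Step 2: child() has its own local n = 31, which shadows both enclosing and global.
Step 3: result = 31 (local wins in LEGB)

The answer is 31.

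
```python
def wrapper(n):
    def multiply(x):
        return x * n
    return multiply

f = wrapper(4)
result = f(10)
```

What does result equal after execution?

Step 1: wrapper(4) returns multiply closure with n = 4.
Step 2: f(10) computes 10 * 4 = 40.
Step 3: result = 40

The answer is 40.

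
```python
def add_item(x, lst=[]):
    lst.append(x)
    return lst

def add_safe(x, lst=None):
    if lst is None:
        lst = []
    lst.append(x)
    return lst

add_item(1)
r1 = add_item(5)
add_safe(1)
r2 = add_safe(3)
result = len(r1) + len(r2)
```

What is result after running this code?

Step 1: add_item shares mutable default: after 2 calls, lst = [1, 5], len = 2.
Step 2: add_safe creates fresh list each time: r2 = [3], len = 1.
Step 3: result = 2 + 1 = 3

The answer is 3.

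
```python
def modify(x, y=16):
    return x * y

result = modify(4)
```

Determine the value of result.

Step 1: modify(4) uses default y = 16.
Step 2: Returns 4 * 16 = 64.
Step 3: result = 64

The answer is 64.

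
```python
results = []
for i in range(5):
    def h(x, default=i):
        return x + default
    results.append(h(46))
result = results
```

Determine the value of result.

Step 1: Default argument default=i is evaluated at function definition time.
Step 2: Each iteration creates h with default = current i value.
Step 3: h(46) returns 46 + default. results = [46, 47, 48, 49, 50]

The answer is [46, 47, 48, 49, 50].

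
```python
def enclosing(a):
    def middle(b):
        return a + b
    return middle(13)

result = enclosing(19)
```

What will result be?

Step 1: enclosing(19) passes a = 19.
Step 2: middle(13) has b = 13, reads a = 19 from enclosing.
Step 3: result = 19 + 13 = 32

The answer is 32.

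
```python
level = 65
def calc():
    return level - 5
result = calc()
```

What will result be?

Step 1: level = 65 is defined globally.
Step 2: calc() looks up level from global scope = 65, then computes 65 - 5 = 60.
Step 3: result = 60

The answer is 60.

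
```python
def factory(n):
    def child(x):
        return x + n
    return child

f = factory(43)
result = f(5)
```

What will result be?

Step 1: factory(43) creates a closure that captures n = 43.
Step 2: f(5) calls the closure with x = 5, returning 5 + 43 = 48.
Step 3: result = 48

The answer is 48.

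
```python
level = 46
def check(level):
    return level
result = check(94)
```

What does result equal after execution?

Step 1: Global level = 46.
Step 2: check(94) takes parameter level = 94, which shadows the global.
Step 3: result = 94

The answer is 94.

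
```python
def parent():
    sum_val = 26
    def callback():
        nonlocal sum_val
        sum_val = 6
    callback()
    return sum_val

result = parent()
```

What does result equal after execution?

Step 1: parent() sets sum_val = 26.
Step 2: callback() uses nonlocal to reassign sum_val = 6.
Step 3: result = 6

The answer is 6.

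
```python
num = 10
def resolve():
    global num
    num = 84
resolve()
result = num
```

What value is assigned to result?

Step 1: num = 10 globally.
Step 2: resolve() declares global num and sets it to 84.
Step 3: After resolve(), global num = 84. result = 84

The answer is 84.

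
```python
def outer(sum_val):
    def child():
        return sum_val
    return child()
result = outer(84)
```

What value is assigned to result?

Step 1: outer(84) binds parameter sum_val = 84.
Step 2: child() looks up sum_val in enclosing scope and finds the parameter sum_val = 84.
Step 3: result = 84

The answer is 84.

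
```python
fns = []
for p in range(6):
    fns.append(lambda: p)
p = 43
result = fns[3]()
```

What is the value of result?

Step 1: Lambdas capture the variable p by reference, not by value.
Step 2: After the loop, p is reassigned to 43.
Step 3: fns[3]() looks up the current p = 43. result = 43

The answer is 43.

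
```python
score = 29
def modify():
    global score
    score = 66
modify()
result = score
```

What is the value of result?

Step 1: score = 29 globally.
Step 2: modify() declares global score and sets it to 66.
Step 3: After modify(), global score = 66. result = 66

The answer is 66.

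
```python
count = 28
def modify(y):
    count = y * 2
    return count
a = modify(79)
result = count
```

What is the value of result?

Step 1: Global count = 28.
Step 2: modify(79) creates local count = 79 * 2 = 158.
Step 3: Global count unchanged because no global keyword. result = 28

The answer is 28.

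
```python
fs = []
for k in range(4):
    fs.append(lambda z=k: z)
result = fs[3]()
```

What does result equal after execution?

Step 1: Default argument z=k captures k's value at each iteration.
Step 2: fs[3] captured z = 3 when k was 3.
Step 3: result = 3

The answer is 3.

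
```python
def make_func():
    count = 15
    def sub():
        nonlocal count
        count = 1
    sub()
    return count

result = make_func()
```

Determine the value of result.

Step 1: make_func() sets count = 15.
Step 2: sub() uses nonlocal to reassign count = 1.
Step 3: result = 1

The answer is 1.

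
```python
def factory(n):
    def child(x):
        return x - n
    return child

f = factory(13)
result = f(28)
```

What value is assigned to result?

Step 1: factory(13) creates a closure capturing n = 13.
Step 2: f(28) computes 28 - 13 = 15.
Step 3: result = 15

The answer is 15.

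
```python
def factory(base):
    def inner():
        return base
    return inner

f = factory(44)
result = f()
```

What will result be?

Step 1: factory(44) creates closure capturing base = 44.
Step 2: f() returns the captured base = 44.
Step 3: result = 44

The answer is 44.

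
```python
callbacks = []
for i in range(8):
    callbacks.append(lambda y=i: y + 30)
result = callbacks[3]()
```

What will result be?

Step 1: Default argument y=i captures i's value at definition time.
Step 2: callbacks[3] was defined when i = 3, so y defaults to 3.
Step 3: result = 3 + 30 = 33 (default arg fixes the late binding issue)

The answer is 33.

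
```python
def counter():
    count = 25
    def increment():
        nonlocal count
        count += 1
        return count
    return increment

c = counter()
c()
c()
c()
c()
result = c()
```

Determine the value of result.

Step 1: counter() creates closure with count = 25.
Step 2: Each c() call increments count via nonlocal. After 5 calls: 25 + 5 = 30.
Step 3: result = 30

The answer is 30.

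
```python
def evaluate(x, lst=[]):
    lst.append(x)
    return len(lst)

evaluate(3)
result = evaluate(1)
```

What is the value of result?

Step 1: Mutable default list persists between calls.
Step 2: First call: lst = [3], len = 1. Second call: lst = [3, 1], len = 2.
Step 3: result = 2

The answer is 2.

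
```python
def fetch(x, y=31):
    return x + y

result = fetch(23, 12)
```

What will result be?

Step 1: fetch(23, 12) overrides default y with 12.
Step 2: Returns 23 + 12 = 35.
Step 3: result = 35

The answer is 35.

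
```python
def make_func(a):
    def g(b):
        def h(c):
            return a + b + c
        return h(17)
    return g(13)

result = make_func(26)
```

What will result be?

Step 1: a = 26, b = 13, c = 17 across three nested scopes.
Step 2: h() accesses all three via LEGB rule.
Step 3: result = 26 + 13 + 17 = 56

The answer is 56.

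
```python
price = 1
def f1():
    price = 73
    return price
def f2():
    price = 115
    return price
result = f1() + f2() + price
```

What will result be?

Step 1: Each function shadows global price with its own local.
Step 2: f1() returns 73, f2() returns 115.
Step 3: Global price = 1 is unchanged. result = 73 + 115 + 1 = 189

The answer is 189.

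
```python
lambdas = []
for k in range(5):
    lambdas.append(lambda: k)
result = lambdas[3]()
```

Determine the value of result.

Step 1: The loop creates 5 lambdas, all referencing the same variable k.
Step 2: After the loop, k = 4 (final value).
Step 3: lambdas[3]() looks up k at call time and finds 4. This is the late binding gotcha. result = 4

The answer is 4.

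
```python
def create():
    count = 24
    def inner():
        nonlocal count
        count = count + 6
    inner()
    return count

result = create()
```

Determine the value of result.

Step 1: create() sets count = 24.
Step 2: inner() uses nonlocal to modify count in create's scope: count = 24 + 6 = 30.
Step 3: create() returns the modified count = 30

The answer is 30.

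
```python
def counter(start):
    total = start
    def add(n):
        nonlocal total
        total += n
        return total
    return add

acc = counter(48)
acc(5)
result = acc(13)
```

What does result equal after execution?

Step 1: counter(48) creates closure with total = 48.
Step 2: First acc(5): total = 48 + 5 = 53.
Step 3: Second acc(13): total = 53 + 13 = 66. result = 66

The answer is 66.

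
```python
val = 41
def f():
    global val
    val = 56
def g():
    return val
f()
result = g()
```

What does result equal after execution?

Step 1: val = 41.
Step 2: f() sets global val = 56.
Step 3: g() reads global val = 56. result = 56

The answer is 56.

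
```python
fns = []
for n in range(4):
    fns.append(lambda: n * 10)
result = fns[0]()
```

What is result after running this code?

Step 1: All lambdas reference the same variable n (late binding).
Step 2: After the loop, n = 3. Every lambda returns n * 10.
Step 3: fns[0]() = 3 * 10 = 30

The answer is 30.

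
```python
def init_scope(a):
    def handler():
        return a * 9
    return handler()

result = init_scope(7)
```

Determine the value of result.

Step 1: init_scope(7) binds parameter a = 7.
Step 2: handler() accesses a = 7 from enclosing scope.
Step 3: result = 7 * 9 = 63

The answer is 63.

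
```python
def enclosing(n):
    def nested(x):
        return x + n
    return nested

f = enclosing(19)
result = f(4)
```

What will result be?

Step 1: enclosing(19) creates a closure that captures n = 19.
Step 2: f(4) calls the closure with x = 4, returning 4 + 19 = 23.
Step 3: result = 23

The answer is 23.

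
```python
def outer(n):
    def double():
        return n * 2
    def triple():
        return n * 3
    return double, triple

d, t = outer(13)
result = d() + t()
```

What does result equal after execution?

Step 1: Both closures capture the same n = 13.
Step 2: d() = 13 * 2 = 26, t() = 13 * 3 = 39.
Step 3: result = 26 + 39 = 65

The answer is 65.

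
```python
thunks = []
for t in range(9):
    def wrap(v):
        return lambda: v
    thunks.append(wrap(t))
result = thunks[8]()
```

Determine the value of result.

Step 1: wrap(t) creates a new scope capturing v = t at call time.
Step 2: thunks[8] = wrap(8), so its lambda captures v = 8.
Step 3: result = 8 (closure factory fixes late binding)

The answer is 8.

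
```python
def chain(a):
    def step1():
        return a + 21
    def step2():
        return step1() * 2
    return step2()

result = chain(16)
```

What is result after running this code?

Step 1: chain(16) captures a = 16.
Step 2: step2() calls step1() which returns 16 + 21 = 37.
Step 3: step2() returns 37 * 2 = 74

The answer is 74.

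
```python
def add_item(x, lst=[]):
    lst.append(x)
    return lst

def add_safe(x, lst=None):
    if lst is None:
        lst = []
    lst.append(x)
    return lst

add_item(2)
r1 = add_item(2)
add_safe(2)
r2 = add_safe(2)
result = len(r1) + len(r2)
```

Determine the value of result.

Step 1: add_item shares mutable default: after 2 calls, lst = [2, 2], len = 2.
Step 2: add_safe creates fresh list each time: r2 = [2], len = 1.
Step 3: result = 2 + 1 = 3

The answer is 3.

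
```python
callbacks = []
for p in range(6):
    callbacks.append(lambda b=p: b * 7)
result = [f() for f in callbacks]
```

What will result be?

Step 1: Default arg b=p captures p at each iteration.
Step 2: callbacks[k] has b defaulting to k, returns k * 7.
Step 3: result = [0, 7, 14, 21, 28, 35]

The answer is [0, 7, 14, 21, 28, 35].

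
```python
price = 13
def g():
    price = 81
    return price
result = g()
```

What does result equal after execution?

Step 1: Global price = 13.
Step 2: g() creates local price = 81, shadowing the global.
Step 3: Returns local price = 81. result = 81

The answer is 81.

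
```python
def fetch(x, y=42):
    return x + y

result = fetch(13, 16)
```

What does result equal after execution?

Step 1: fetch(13, 16) overrides default y with 16.
Step 2: Returns 13 + 16 = 29.
Step 3: result = 29

The answer is 29.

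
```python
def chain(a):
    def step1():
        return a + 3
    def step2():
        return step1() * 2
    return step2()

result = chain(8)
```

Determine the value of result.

Step 1: chain(8) captures a = 8.
Step 2: step2() calls step1() which returns 8 + 3 = 11.
Step 3: step2() returns 11 * 2 = 22

The answer is 22.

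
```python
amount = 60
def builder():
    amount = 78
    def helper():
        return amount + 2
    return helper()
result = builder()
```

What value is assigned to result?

Step 1: builder() shadows global amount with amount = 78.
Step 2: helper() finds amount = 78 in enclosing scope, computes 78 + 2 = 80.
Step 3: result = 80

The answer is 80.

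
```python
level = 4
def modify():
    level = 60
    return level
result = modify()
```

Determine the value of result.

Step 1: Global level = 4.
Step 2: modify() creates local level = 60, shadowing the global.
Step 3: Returns local level = 60. result = 60

The answer is 60.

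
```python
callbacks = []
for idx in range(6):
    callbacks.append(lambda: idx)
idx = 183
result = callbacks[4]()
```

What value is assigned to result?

Step 1: Lambdas capture the variable idx by reference, not by value.
Step 2: After the loop, idx is reassigned to 183.
Step 3: callbacks[4]() looks up the current idx = 183. result = 183

The answer is 183.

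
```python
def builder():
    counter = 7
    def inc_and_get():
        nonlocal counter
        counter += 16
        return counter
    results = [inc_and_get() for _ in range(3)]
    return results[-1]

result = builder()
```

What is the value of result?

Step 1: counter = 7.
Step 2: Three calls to inc_and_get(), each adding 16.
Step 3: Last value = 7 + 16 * 3 = 55

The answer is 55.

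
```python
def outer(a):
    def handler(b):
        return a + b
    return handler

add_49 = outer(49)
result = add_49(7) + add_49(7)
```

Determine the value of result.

Step 1: add_49 captures a = 49.
Step 2: add_49(7) = 49 + 7 = 56, called twice.
Step 3: result = 56 + 56 = 112

The answer is 112.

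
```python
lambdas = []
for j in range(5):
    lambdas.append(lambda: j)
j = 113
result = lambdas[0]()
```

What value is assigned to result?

Step 1: Lambdas capture the variable j by reference, not by value.
Step 2: After the loop, j is reassigned to 113.
Step 3: lambdas[0]() looks up the current j = 113. result = 113

The answer is 113.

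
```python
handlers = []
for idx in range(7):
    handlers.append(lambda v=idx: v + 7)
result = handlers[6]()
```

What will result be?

Step 1: Default argument v=idx captures idx's value at definition time.
Step 2: handlers[6] was defined when idx = 6, so v defaults to 6.
Step 3: result = 6 + 7 = 13 (default arg fixes the late binding issue)

The answer is 13.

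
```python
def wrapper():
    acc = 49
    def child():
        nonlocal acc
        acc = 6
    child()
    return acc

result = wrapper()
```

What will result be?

Step 1: wrapper() sets acc = 49.
Step 2: child() uses nonlocal to reassign acc = 6.
Step 3: result = 6

The answer is 6.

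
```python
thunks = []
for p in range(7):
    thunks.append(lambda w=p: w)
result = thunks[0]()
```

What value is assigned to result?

Step 1: Default argument w=p captures p's value at each iteration.
Step 2: thunks[0] captured w = 0 when p was 0.
Step 3: result = 0

The answer is 0.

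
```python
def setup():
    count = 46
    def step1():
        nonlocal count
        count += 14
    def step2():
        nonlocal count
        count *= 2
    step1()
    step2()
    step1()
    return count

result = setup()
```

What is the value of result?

Step 1: count = 46.
Step 2: step1(): count = 46 + 14 = 60.
Step 3: step2(): count = 60 * 2 = 120.
Step 4: step1(): count = 120 + 14 = 134. result = 134

The answer is 134.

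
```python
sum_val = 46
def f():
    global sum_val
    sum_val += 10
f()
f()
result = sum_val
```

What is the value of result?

Step 1: sum_val = 46.
Step 2: First f(): sum_val = 46 + 10 = 56.
Step 3: Second f(): sum_val = 56 + 10 = 66. result = 66

The answer is 66.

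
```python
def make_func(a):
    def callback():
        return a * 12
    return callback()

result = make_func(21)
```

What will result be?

Step 1: make_func(21) binds parameter a = 21.
Step 2: callback() accesses a = 21 from enclosing scope.
Step 3: result = 21 * 12 = 252

The answer is 252.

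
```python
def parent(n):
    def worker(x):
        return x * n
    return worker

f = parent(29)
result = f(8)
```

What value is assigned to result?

Step 1: parent(29) creates a closure capturing n = 29.
Step 2: f(8) computes 8 * 29 = 232.
Step 3: result = 232

The answer is 232.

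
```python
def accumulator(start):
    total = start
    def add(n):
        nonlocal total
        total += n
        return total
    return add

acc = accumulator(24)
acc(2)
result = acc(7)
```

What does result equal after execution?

Step 1: accumulator(24) creates closure with total = 24.
Step 2: First acc(2): total = 24 + 2 = 26.
Step 3: Second acc(7): total = 26 + 7 = 33. result = 33

The answer is 33.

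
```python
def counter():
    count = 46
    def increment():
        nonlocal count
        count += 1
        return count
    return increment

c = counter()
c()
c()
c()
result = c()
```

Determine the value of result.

Step 1: counter() creates closure with count = 46.
Step 2: Each c() call increments count via nonlocal. After 4 calls: 46 + 4 = 50.
Step 3: result = 50

The answer is 50.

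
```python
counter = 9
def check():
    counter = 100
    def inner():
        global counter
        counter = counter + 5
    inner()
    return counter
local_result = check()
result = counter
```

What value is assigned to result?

Step 1: Global counter = 9. check() creates local counter = 100.
Step 2: inner() declares global counter and adds 5: global counter = 9 + 5 = 14.
Step 3: check() returns its local counter = 100 (unaffected by inner).
Step 4: result = global counter = 14

The answer is 14.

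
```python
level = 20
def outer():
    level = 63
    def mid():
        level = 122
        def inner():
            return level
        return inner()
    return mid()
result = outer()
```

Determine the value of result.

Step 1: Three levels of shadowing: global 20, outer 63, mid 122.
Step 2: inner() finds level = 122 in enclosing mid() scope.
Step 3: result = 122

The answer is 122.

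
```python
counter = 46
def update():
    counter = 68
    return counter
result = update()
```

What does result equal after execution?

Step 1: Global counter = 46.
Step 2: update() creates local counter = 68, shadowing the global.
Step 3: Returns local counter = 68. result = 68

The answer is 68.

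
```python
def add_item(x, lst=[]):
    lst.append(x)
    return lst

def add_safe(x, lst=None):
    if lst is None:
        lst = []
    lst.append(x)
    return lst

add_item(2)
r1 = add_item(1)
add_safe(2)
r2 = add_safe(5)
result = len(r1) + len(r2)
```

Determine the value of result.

Step 1: add_item shares mutable default: after 2 calls, lst = [2, 1], len = 2.
Step 2: add_safe creates fresh list each time: r2 = [5], len = 1.
Step 3: result = 2 + 1 = 3

The answer is 3.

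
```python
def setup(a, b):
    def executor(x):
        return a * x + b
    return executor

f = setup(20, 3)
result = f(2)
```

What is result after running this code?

Step 1: setup(20, 3) captures a = 20, b = 3.
Step 2: f(2) computes 20 * 2 + 3 = 43.
Step 3: result = 43

The answer is 43.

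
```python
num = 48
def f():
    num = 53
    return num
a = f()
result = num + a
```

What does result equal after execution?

Step 1: Global num = 48. f() returns local num = 53.
Step 2: a = 53. Global num still = 48.
Step 3: result = 48 + 53 = 101

The answer is 101.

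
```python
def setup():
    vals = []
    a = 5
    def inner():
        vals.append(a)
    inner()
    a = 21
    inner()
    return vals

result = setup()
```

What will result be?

Step 1: a = 5. inner() appends current a to vals.
Step 2: First inner(): appends 5. Then a = 21.
Step 3: Second inner(): appends 21 (closure sees updated a). result = [5, 21]

The answer is [5, 21].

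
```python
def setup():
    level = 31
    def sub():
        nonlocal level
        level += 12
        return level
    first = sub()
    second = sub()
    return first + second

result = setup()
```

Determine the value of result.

Step 1: level starts at 31.
Step 2: First call: level = 31 + 12 = 43, returns 43.
Step 3: Second call: level = 43 + 12 = 55, returns 55.
Step 4: result = 43 + 55 = 98

The answer is 98.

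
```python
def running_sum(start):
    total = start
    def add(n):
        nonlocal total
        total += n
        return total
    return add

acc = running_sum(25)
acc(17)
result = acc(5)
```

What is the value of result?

Step 1: running_sum(25) creates closure with total = 25.
Step 2: First acc(17): total = 25 + 17 = 42.
Step 3: Second acc(5): total = 42 + 5 = 47. result = 47

The answer is 47.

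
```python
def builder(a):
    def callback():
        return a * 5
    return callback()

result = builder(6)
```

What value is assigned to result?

Step 1: builder(6) binds parameter a = 6.
Step 2: callback() accesses a = 6 from enclosing scope.
Step 3: result = 6 * 5 = 30

The answer is 30.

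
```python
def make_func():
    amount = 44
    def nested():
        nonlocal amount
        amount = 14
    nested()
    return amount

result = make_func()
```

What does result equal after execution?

Step 1: make_func() sets amount = 44.
Step 2: nested() uses nonlocal to reassign amount = 14.
Step 3: result = 14

The answer is 14.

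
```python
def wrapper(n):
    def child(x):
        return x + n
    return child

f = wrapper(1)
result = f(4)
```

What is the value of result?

Step 1: wrapper(1) creates a closure that captures n = 1.
Step 2: f(4) calls the closure with x = 4, returning 4 + 1 = 5.
Step 3: result = 5

The answer is 5.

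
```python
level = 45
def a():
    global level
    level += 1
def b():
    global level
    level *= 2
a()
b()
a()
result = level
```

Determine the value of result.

Step 1: level = 45.
Step 2: a(): level = 45 + 1 = 46.
Step 3: b(): level = 46 * 2 = 92.
Step 4: a(): level = 92 + 1 = 93

The answer is 93.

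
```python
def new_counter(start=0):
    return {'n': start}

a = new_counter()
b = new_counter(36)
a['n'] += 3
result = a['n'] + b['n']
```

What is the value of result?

Step 1: new_counter() returns a new dict each call (immutable default 0).
Step 2: a = {'n': 0}, b = {'n': 36}.
Step 3: a['n'] += 3 = 3. result = 3 + 36 = 39

The answer is 39.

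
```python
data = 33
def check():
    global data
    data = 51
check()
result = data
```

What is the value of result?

Step 1: data = 33 globally.
Step 2: check() declares global data and sets it to 51.
Step 3: After check(), global data = 51. result = 51

The answer is 51.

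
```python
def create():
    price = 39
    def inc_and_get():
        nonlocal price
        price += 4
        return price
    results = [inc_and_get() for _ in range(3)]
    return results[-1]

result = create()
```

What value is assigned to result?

Step 1: price = 39.
Step 2: Three calls to inc_and_get(), each adding 4.
Step 3: Last value = 39 + 4 * 3 = 51

The answer is 51.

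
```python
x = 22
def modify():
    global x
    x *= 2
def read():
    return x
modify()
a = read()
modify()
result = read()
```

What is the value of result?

Step 1: x = 22.
Step 2: First modify(): x = 22 * 2 = 44.
Step 3: Second modify(): x = 44 * 2 = 88.
Step 4: read() returns 88

The answer is 88.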